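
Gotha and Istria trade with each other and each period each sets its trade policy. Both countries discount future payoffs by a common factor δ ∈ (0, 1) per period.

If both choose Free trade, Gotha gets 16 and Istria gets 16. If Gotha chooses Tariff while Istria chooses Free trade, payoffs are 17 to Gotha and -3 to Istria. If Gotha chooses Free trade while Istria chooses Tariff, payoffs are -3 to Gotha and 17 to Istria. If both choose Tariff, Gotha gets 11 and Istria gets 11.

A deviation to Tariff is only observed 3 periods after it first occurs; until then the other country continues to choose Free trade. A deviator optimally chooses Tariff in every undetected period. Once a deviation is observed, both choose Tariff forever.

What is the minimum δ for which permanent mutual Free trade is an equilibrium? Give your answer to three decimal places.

The best deviation is to choose Tariff for all 3 undetected periods, earning 17 each, then 11 forever once detected.
Deviation value: 17(1−δ^3)/(1−δ) + 11δ^3/(1−δ); cooperation value: 16/(1−δ).
IC: 16 ≥ 17(1−δ^3) + 11δ^3 = 17 − 6δ^3.
So δ^3 ≥ 1/6, giving δ ≥ (1/6)^(1/3) ≈ 0.550.

0.550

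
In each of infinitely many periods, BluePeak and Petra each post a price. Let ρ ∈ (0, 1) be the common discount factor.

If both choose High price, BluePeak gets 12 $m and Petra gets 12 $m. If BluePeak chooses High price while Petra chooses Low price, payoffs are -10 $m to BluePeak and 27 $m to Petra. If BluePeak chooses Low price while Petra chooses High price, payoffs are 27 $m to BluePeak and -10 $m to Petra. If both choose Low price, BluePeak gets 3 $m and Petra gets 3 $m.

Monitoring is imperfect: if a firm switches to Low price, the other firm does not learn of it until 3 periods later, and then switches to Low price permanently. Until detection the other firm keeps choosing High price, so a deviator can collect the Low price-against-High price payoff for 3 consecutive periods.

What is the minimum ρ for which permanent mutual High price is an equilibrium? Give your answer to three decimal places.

0.855

A deviator earns 27 for 3 periods, then 3 forever; cooperating earns 12 forever. Multiplying the IC by (1−ρ):
12 ≥ 27(1−ρ^3) + 3ρ^3, so 24·ρ^3 ≥ 15 and ρ^3 ≥ 5/8.
ρ ≥ (5/8)^(1/3) ≈ 0.855.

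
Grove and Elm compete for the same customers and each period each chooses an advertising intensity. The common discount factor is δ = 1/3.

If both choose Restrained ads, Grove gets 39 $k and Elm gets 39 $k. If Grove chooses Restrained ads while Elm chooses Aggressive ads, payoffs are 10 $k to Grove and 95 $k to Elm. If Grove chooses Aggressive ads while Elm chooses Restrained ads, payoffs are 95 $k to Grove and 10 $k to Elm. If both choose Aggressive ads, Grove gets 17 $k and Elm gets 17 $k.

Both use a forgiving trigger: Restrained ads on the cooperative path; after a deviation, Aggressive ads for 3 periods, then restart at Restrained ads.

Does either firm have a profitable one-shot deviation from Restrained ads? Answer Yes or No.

Yes

A one-shot deviation gives 95 now, then 17 for 3 periods, then back to 39.
Gain from deviating: (95−39) today; loss: (39−17) in each of the next 3 periods.
No-deviation condition: (39−17)(δ+…+δ^3) ≥ 95−39, i.e. δ+…+δ^3 ≥ 28/11.
At δ = 1/3: δ+…+δ^3 = 0.4815 < 2.5455.
So cooperation is not sustainable.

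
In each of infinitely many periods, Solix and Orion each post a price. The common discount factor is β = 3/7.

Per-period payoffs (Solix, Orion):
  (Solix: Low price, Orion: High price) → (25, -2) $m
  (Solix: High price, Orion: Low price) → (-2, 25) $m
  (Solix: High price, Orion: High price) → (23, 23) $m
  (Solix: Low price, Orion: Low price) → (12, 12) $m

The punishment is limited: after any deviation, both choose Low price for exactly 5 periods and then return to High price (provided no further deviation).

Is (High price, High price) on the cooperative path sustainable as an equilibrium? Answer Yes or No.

Yes

A one-shot deviation gives 25 now, then 12 for 5 periods, then back to 23.
Gain from deviating: (25−23) today; loss: (23−12) in each of the next 5 periods.
No-deviation condition: (23−12)(β+…+β^5) ≥ 25−23, i.e. β+…+β^5 ≥ 2/11.
At β = 3/7: β+…+β^5 = 0.7392 ≥ 0.1818.
So cooperation is sustainable.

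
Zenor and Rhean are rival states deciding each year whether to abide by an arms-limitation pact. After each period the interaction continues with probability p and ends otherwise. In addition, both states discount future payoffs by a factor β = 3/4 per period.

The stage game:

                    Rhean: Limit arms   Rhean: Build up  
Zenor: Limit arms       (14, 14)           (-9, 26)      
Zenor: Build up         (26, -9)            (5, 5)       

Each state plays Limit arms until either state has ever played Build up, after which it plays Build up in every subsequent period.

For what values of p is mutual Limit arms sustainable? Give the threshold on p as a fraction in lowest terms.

Expected continuation weight on next period's payoff is β·p = 3/4·p, which plays the role of the discount factor.
Cooperation requires 3/4·p ≥ (26−14)/(26−5) = 4/7, hence p ≥ 16/21.

16/21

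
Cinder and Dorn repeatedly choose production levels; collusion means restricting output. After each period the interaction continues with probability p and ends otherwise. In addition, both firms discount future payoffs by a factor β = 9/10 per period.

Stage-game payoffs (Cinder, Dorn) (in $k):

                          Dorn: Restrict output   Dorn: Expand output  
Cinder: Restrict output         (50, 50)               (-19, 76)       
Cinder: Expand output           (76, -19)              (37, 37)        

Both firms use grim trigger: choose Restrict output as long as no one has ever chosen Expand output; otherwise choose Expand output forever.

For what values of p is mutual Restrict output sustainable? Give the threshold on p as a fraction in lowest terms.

Expected continuation weight on next period's payoff is β·p = 9/10·p, which plays the role of the discount factor.
Cooperation requires 9/10·p ≥ (76−50)/(76−37) = 2/3, hence p ≥ 20/27.

20/27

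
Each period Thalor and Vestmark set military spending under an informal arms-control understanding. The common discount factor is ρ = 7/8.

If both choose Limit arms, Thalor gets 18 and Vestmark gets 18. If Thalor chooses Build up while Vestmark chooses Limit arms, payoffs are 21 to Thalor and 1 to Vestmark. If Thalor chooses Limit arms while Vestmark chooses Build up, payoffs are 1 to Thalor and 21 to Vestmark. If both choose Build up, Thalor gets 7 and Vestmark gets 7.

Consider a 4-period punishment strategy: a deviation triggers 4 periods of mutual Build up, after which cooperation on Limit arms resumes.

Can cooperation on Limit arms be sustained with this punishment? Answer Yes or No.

Yes

IC: ρ+…+ρ^4 ≥ (21−18)/(18−7) = 3/11.
At ρ = 7/8: partial sum = 2.8967 ≥ 0.2727. Cooperation sustainable.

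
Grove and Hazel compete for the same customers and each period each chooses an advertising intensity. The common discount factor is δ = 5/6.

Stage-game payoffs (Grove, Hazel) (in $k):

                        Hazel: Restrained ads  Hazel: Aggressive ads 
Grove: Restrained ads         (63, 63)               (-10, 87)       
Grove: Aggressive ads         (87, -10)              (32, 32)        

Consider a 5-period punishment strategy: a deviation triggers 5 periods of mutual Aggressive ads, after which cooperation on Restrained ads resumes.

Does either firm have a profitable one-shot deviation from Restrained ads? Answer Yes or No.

Comparing payoff streams over the 6 periods until play realigns: cooperate → 63(1+δ+…+δ^5); deviate → 87 + 32(δ+…+δ^5).
Cooperation is sustained iff (63−32)(δ+…+δ^5) ≥ 87−63.
δ+…+δ^5 = 5/6·(1−(5/6)^5)/(1−5/6) = 2.9906, and (87−63)/(63−32) = 0.7742.
2.9906 ≥ 0.7742, so cooperation is sustainable.

No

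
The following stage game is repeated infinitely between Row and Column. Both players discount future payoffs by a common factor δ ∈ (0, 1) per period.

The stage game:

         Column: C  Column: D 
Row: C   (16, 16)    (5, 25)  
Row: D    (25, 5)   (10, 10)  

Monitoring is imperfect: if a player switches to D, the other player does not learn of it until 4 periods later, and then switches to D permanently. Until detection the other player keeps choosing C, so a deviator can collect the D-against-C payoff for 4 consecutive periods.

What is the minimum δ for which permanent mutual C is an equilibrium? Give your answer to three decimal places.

0.880

The best deviation is to choose D for all 4 undetected periods, earning 25 each, then 10 forever once detected.
Deviation value: 25(1−δ^4)/(1−δ) + 10δ^4/(1−δ); cooperation value: 16/(1−δ).
IC: 16 ≥ 25(1−δ^4) + 10δ^4 = 25 − 15δ^4.
So δ^4 ≥ 9/15 = 3/5, giving δ ≥ (3/5)^(1/4) ≈ 0.880.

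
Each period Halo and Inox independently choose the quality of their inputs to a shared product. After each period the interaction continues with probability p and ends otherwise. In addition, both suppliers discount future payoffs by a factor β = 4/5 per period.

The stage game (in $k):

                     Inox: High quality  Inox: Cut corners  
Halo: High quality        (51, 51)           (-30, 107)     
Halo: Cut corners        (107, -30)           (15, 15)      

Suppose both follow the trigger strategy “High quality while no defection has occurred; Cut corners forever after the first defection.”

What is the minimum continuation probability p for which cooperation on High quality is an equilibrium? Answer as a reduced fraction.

35/46

With continuation probability p and discount β, the effective per-period discount factor is βp.
Grim-trigger IC: βp ≥ (107−51)/(107−15) = 14/23.
So p ≥ (14/23)/(4/5) = 35/46.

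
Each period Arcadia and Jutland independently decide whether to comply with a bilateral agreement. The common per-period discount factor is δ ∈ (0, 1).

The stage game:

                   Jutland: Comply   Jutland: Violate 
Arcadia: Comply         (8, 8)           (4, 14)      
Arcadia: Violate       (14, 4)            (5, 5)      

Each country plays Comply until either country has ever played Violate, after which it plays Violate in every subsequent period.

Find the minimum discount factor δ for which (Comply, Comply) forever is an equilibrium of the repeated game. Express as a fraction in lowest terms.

One-period gain from deviating is 14 − 8 = 6. The loss is 8 − 5 = 3 in every subsequent period, with present value 3·δ/(1−δ).
Deviation is unprofitable when 3·δ/(1−δ) ≥ 6, i.e. δ/(1−δ) ≥ 2.
Equivalently δ ≥ 6/(6+3) = 2/3.

2/3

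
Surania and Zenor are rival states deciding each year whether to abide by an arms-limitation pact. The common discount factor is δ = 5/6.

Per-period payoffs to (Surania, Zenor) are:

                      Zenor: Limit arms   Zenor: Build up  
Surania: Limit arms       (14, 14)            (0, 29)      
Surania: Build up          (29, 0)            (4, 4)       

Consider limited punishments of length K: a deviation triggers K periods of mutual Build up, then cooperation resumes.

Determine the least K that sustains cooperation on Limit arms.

2

Need Σ_{k=1}^{K} δ^k ≥ (29−14)/(14−4) = 1.5000 at δ = 5/6.
At K = 1 the sum is 0.8333 < 1.5000; at K = 2 it is 1.5278 ≥ 1.5000.
So the minimum punishment length is K = 2.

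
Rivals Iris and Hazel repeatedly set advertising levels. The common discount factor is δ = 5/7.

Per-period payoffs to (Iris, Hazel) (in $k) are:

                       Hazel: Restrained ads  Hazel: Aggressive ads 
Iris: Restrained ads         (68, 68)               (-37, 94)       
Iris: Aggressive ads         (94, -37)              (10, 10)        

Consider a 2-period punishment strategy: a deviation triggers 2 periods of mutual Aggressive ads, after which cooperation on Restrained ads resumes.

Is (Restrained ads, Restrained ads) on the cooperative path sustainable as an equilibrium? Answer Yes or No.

Yes

Comparing payoff streams over the 3 periods until play realigns: cooperate → 68(1+δ+…+δ^2); deviate → 94 + 10(δ+…+δ^2).
Cooperation is sustained iff (68−10)(δ+…+δ^2) ≥ 94−68.
δ+…+δ^2 = 5/7·(1−(5/7)^2)/(1−5/7) = 1.2245, and (94−68)/(68−10) = 0.4483.
1.2245 ≥ 0.4483, so cooperation is sustainable.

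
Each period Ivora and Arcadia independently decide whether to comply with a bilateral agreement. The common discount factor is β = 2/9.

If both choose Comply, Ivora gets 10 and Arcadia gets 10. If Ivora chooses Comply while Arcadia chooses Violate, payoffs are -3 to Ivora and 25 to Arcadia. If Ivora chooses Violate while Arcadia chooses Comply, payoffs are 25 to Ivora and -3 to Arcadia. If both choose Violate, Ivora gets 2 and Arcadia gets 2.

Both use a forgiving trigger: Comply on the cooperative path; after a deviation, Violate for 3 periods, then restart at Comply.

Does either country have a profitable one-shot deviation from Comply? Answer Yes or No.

IC: β+…+β^3 ≥ (25−10)/(10−2) = 15/8.
At β = 2/9: partial sum = 0.2826 < 1.8750. Cooperation not sustainable.

Yes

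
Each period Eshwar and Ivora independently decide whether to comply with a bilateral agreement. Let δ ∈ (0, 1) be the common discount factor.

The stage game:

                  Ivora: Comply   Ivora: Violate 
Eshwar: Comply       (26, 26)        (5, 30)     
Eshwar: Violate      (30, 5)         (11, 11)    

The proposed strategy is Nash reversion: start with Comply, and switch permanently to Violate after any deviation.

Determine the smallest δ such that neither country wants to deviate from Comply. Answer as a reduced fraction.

Cooperation forever yields 26 each period: 26/(1−δ).
Deviating yields 30 once, then 11 forever: 30 + 11δ/(1−δ).
No profitable deviation requires 26/(1−δ) ≥ 30 + 11δ/(1−δ).
Multiplying by (1−δ): 26 ≥ 30(1−δ) + 11δ = 30 − 19δ.
So 19δ ≥ 4, i.e. δ ≥ 4/19.

4/19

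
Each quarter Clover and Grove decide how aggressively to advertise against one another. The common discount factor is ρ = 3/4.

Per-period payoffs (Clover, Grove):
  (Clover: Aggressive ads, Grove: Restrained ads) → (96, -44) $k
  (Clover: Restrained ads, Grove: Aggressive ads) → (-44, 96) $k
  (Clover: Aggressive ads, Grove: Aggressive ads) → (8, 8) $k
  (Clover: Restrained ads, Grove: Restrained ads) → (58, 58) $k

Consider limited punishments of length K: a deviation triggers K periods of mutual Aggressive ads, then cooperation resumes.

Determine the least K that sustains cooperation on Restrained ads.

2

No profitable deviation requires (58−8)(ρ+…+ρ^K) ≥ 96−58, i.e. ρ+…+ρ^K ≥ 19/25 ≈ 0.7600.
With ρ = 3/4, the partial sums are K=1: 0.7500, K=2: 1.3125.
K = 2 is the first length at which the sum reaches 0.7600.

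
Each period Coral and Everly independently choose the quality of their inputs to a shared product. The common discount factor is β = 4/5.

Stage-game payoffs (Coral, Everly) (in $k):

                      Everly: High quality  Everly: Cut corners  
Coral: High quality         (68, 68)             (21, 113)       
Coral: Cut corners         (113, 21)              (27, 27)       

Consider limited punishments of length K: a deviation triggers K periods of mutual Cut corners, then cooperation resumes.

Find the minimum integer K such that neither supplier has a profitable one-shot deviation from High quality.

2

No profitable deviation requires (68−27)(β+…+β^K) ≥ 113−68, i.e. β+…+β^K ≥ 45/41 ≈ 1.0976.
With β = 4/5, the partial sums are K=1: 0.8000, K=2: 1.4400.
K = 2 is the first length at which the sum reaches 1.0976.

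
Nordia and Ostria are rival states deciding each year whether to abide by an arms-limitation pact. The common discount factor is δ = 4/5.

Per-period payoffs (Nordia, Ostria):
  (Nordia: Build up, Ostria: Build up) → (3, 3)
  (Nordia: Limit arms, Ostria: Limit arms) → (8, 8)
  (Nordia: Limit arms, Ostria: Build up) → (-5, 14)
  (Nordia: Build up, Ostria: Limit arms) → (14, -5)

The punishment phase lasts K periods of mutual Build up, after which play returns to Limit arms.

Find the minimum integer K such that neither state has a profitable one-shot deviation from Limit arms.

No profitable deviation requires (8−3)(δ+…+δ^K) ≥ 14−8, i.e. δ+…+δ^K ≥ 6/5 ≈ 1.2000.
With δ = 4/5, the partial sums are K=1: 0.8000, K=2: 1.4400.
K = 2 is the first length at which the sum reaches 1.2000.

2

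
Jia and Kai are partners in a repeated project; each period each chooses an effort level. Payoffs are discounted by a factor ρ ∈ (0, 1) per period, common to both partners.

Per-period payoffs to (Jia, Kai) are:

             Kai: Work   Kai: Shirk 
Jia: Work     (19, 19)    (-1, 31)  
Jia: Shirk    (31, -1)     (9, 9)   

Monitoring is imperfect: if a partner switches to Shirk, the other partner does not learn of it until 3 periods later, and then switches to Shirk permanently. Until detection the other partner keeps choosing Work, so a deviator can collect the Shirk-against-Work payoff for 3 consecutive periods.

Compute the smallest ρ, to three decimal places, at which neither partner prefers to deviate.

A deviator earns 31 for 3 periods, then 9 forever; cooperating earns 19 forever. Multiplying the IC by (1−ρ):
19 ≥ 31(1−ρ^3) + 9ρ^3, so 22·ρ^3 ≥ 12 and ρ^3 ≥ 6/11.
ρ ≥ (6/11)^(1/3) ≈ 0.817.

0.817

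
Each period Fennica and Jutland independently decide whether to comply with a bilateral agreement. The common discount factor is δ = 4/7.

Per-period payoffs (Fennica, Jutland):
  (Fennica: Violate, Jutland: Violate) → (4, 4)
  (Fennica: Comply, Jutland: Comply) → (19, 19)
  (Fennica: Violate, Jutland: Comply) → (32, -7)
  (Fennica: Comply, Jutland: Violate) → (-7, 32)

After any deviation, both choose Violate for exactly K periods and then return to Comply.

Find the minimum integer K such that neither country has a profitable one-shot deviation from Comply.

2

No profitable deviation requires (19−4)(δ+…+δ^K) ≥ 32−19, i.e. δ+…+δ^K ≥ 13/15 ≈ 0.8667.
With δ = 4/7, the partial sums are K=1: 0.5714, K=2: 0.8980.
K = 2 is the first length at which the sum reaches 0.8667.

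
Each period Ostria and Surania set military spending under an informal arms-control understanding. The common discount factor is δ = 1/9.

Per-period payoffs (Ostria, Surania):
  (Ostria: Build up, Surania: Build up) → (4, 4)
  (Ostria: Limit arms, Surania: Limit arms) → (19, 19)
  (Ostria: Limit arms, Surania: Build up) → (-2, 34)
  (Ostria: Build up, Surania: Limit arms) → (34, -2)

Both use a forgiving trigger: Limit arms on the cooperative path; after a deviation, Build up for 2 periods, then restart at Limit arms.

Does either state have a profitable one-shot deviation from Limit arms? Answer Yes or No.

Comparing payoff streams over the 3 periods until play realigns: cooperate → 19(1+δ+…+δ^2); deviate → 34 + 4(δ+…+δ^2).
Cooperation is sustained iff (19−4)(δ+…+δ^2) ≥ 34−19.
δ+…+δ^2 = 1/9·(1−(1/9)^2)/(1−1/9) = 0.1235, and (34−19)/(19−4) = 1.0000.
0.1235 < 1.0000, so cooperation is not sustainable.

Yes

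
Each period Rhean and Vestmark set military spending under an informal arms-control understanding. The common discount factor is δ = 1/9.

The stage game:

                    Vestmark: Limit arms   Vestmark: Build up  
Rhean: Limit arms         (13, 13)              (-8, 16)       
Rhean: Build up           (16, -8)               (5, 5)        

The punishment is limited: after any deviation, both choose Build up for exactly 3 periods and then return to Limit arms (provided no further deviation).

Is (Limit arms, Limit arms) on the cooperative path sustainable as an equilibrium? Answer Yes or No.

No

IC: δ+…+δ^3 ≥ (16−13)/(13−5) = 3/8.
At δ = 1/9: partial sum = 0.1248 < 0.3750. Cooperation not sustainable.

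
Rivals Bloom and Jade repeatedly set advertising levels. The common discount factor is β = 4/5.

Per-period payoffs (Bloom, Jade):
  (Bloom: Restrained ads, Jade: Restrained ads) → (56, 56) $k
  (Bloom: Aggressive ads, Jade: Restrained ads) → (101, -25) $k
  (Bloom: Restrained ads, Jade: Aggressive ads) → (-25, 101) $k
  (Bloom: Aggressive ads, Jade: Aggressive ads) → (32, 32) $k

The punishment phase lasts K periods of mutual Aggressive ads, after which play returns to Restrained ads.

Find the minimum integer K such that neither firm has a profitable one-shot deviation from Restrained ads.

IC: β(1−β^K)/(1−β) ≥ (101−56)/(56−32) = 15/8.
With β = 4/5: need 1 − β^K ≥ 15/8·(1−4/5)/(4/5), i.e. β^K ≤ 0.5312.
Since (4/5)^2 = 0.6400 and (4/5)^3 = 0.5120, the smallest such K is 3.

3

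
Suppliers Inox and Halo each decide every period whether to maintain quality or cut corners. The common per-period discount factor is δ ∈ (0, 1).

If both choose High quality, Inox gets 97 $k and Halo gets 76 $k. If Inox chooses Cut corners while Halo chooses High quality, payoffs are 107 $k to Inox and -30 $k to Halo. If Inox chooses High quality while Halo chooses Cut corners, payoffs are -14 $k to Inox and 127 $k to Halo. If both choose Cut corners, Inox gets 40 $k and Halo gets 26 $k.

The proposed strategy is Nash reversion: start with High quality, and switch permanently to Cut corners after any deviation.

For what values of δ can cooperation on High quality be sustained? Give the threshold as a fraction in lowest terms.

51/101

Inox: cooperation gives 97 each period; deviation gives 107 once then 40 forever.
  97/(1−δ) ≥ 107 + 40δ/(1−δ) ⇒ δ ≥ 10/67.
Halo: cooperation gives 76 each period; deviation gives 127 once then 26 forever.
  δ ≥ 51/101.
Both must hold, so the binding constraint is Halo's: δ ≥ 51/101.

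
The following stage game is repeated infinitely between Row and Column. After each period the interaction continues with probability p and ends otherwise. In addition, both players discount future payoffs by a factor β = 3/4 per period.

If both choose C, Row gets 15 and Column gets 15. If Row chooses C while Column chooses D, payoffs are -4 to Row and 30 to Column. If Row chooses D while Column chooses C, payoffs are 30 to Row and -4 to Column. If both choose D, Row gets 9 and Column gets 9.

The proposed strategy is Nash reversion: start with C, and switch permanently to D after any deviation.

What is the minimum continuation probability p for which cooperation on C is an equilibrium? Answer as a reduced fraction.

With continuation probability p and discount β, the effective per-period discount factor is βp.
Grim-trigger IC: βp ≥ (30−15)/(30−9) = 5/7.
So p ≥ (5/7)/(3/4) = 20/21.

20/21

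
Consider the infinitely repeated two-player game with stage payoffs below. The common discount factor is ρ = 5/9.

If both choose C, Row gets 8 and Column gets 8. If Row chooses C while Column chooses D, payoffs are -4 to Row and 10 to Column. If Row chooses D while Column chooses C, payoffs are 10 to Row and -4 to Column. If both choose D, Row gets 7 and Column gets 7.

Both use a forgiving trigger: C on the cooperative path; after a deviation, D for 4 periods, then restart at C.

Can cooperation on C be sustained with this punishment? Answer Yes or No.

Comparing payoff streams over the 5 periods until play realigns: cooperate → 8(1+ρ+…+ρ^4); deviate → 10 + 7(ρ+…+ρ^4).
Cooperation is sustained iff (8−7)(ρ+…+ρ^4) ≥ 10−8.
ρ+…+ρ^4 = 5/9·(1−(5/9)^4)/(1−5/9) = 1.1309, and (10−8)/(8−7) = 2.0000.
1.1309 < 2.0000, so cooperation is not sustainable.

No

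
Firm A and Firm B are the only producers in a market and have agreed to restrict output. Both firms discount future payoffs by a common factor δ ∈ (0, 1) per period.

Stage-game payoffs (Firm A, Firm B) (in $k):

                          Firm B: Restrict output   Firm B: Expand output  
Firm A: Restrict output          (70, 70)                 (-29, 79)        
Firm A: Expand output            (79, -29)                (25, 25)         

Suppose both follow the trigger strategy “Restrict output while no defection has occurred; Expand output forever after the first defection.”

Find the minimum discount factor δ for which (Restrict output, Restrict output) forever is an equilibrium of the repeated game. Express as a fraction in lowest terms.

1/6

70/(1−δ) ≥ 79 + 25δ/(1−δ)
70 ≥ 79 − 54δ
δ ≥ 9/54 = 1/6.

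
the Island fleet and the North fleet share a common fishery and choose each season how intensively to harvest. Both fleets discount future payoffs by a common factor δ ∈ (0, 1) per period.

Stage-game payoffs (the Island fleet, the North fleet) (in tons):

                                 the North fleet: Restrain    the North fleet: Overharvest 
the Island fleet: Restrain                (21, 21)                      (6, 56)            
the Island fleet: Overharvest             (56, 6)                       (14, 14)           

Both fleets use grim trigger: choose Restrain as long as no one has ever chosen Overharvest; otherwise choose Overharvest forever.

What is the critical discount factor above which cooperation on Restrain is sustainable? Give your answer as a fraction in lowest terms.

21/(1−δ) ≥ 56 + 14δ/(1−δ)
21 ≥ 56 − 42δ
δ ≥ 35/42 = 5/6.

5/6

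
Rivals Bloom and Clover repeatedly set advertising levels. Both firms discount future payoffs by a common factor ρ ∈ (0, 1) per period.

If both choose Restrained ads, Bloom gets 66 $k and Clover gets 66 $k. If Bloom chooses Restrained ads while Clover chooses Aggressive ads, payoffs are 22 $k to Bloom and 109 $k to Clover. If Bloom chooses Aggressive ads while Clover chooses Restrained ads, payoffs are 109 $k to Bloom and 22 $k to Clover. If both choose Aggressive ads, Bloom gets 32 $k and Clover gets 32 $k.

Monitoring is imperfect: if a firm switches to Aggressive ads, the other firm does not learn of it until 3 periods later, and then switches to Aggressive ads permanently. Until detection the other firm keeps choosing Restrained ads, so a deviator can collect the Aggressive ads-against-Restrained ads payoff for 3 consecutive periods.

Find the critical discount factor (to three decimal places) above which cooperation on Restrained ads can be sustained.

0.823

Deviating for the 3 undetected periods gains 109−66 = 43 per period over cooperation, then loses 66−32 = 34 per period forever once punishment starts.
Gain: 43(1 + ρ + … + ρ^2); loss: 34·ρ^3/(1−ρ).
No profitable deviation ⇔ 43(1−ρ^3) ≤ 34·ρ^3, i.e. ρ^3 ≥ 43/(43+34) = 43/77.
Hence ρ ≥ (43/77)^(1/3) ≈ 0.823.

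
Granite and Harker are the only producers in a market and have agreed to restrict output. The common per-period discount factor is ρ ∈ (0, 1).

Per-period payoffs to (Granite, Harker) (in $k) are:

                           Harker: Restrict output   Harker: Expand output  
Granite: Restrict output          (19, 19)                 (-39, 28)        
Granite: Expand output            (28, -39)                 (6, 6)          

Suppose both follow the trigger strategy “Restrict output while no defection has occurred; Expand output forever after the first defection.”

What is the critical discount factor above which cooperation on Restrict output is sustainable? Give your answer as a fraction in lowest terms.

19/(1−ρ) ≥ 28 + 6ρ/(1−ρ)
19 ≥ 28 − 22ρ
ρ ≥ 9/22.

9/22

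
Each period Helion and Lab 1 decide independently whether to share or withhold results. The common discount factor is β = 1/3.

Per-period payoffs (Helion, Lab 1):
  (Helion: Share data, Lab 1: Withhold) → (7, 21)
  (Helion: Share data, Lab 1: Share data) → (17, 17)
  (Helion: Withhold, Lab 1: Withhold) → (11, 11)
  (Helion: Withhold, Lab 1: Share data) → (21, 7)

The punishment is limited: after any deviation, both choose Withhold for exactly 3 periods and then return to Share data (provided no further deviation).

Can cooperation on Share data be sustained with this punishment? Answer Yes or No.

No

IC: β+…+β^3 ≥ (21−17)/(17−11) = 2/3.
At β = 1/3: partial sum = 0.4815 < 0.6667. Cooperation not sustainable.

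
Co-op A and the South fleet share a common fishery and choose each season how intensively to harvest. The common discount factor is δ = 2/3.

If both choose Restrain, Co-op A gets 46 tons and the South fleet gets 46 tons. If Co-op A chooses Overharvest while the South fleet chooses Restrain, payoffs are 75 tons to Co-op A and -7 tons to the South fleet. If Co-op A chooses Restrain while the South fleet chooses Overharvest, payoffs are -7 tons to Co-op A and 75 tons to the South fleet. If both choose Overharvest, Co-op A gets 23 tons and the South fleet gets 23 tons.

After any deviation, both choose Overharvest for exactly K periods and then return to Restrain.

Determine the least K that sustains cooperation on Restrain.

Need Σ_{k=1}^{K} δ^k ≥ (75−46)/(46−23) = 1.2609 at δ = 2/3.
At K = 2 the sum is 1.1111 < 1.2609; at K = 3 it is 1.4074 ≥ 1.2609.
So the minimum punishment length is K = 3.

3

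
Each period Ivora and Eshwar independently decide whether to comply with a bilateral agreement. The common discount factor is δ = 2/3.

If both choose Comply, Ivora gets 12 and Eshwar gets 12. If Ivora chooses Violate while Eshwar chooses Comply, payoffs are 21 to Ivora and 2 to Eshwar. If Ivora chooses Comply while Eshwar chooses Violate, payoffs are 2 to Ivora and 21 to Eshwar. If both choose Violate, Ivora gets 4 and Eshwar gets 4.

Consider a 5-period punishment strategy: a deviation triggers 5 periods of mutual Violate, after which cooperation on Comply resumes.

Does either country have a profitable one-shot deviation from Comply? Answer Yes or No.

IC: δ+…+δ^5 ≥ (21−12)/(12−4) = 9/8.
At δ = 2/3: partial sum = 1.7366 ≥ 1.1250. Cooperation sustainable.

No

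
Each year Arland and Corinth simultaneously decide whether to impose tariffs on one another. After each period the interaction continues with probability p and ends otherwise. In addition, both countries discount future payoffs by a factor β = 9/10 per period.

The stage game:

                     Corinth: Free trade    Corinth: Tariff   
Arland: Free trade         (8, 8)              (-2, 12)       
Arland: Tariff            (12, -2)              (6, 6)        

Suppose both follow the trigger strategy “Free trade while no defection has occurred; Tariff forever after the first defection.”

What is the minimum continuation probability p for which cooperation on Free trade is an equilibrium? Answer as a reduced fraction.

20/27

Expected continuation weight on next period's payoff is β·p = 9/10·p, which plays the role of the discount factor.
Cooperation requires 9/10·p ≥ (12−8)/(12−6) = 2/3, hence p ≥ 20/27.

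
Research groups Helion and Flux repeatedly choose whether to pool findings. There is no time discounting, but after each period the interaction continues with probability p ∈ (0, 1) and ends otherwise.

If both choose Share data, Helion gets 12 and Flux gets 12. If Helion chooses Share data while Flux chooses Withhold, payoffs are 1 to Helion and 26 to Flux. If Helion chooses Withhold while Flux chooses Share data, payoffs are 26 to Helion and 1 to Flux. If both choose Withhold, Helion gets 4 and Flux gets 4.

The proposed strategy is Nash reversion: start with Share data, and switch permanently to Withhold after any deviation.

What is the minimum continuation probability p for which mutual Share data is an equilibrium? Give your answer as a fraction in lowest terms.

7/11

With no time discounting, the continuation probability p plays the role of the discount factor.
Grim-trigger IC: 12/(1−p) ≥ 26 + 4p/(1−p) ⇒ p ≥ (26−12)/(26−4) = 7/11.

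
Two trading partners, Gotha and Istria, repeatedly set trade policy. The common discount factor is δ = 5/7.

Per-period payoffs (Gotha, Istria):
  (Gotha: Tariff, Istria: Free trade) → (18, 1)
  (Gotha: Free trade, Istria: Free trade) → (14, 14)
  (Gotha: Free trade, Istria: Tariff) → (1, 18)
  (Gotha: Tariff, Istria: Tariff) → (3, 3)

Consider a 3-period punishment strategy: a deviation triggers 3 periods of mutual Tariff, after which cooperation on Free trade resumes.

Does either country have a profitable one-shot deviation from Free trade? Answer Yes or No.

Comparing payoff streams over the 4 periods until play realigns: cooperate → 14(1+δ+…+δ^3); deviate → 18 + 3(δ+…+δ^3).
Cooperation is sustained iff (14−3)(δ+…+δ^3) ≥ 18−14.
δ+…+δ^3 = 5/7·(1−(5/7)^3)/(1−5/7) = 1.5889, and (18−14)/(14−3) = 0.3636.
1.5889 ≥ 0.3636, so cooperation is sustainable.

No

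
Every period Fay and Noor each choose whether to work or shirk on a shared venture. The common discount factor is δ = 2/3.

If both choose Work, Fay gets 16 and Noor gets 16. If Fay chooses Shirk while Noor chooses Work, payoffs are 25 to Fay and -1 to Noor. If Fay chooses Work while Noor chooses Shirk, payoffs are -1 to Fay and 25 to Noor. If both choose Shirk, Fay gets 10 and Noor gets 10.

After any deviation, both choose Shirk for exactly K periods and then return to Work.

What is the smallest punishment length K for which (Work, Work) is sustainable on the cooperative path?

4

No profitable deviation requires (16−10)(δ+…+δ^K) ≥ 25−16, i.e. δ+…+δ^K ≥ 3/2 ≈ 1.5000.
With δ = 2/3, the partial sums are K=1: 0.6667, K=2: 1.1111, K=3: 1.4074, K=4: 1.6049.
K = 4 is the first length at which the sum reaches 1.5000.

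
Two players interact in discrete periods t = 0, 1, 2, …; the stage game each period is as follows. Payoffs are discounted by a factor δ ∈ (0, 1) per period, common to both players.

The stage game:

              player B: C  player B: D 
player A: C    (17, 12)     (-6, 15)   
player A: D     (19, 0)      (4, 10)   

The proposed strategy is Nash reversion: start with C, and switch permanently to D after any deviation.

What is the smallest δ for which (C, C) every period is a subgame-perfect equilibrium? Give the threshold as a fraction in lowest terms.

player A: cooperation gives 17 each period; deviation gives 19 once then 4 forever.
  17/(1−δ) ≥ 19 + 4δ/(1−δ) ⇒ δ ≥ 2/15.
player B: cooperation gives 12 each period; deviation gives 15 once then 10 forever.
  δ ≥ 3/5.
Both must hold, so the binding constraint is player B's: δ ≥ 3/5.

3/5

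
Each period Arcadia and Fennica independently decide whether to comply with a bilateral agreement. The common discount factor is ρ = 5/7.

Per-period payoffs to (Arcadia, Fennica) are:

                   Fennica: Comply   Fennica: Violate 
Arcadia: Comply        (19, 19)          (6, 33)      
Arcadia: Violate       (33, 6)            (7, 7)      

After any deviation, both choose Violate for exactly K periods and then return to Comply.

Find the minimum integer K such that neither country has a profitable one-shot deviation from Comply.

2

IC: ρ(1−ρ^K)/(1−ρ) ≥ (33−19)/(19−7) = 7/6.
With ρ = 5/7: need 1 − ρ^K ≥ 7/6·(1−5/7)/(5/7), i.e. ρ^K ≤ 0.5333.
Since (5/7)^1 = 0.7143 and (5/7)^2 = 0.5102, the smallest such K is 2.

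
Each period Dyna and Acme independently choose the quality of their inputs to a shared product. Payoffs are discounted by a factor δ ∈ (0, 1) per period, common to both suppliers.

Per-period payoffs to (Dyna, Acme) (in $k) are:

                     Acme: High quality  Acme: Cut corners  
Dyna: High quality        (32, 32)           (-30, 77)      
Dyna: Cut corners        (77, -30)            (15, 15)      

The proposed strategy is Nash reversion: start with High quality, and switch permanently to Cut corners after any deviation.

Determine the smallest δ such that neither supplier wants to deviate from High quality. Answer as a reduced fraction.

45/62

One-period gain from deviating is 77 − 32 = 45. The loss is 32 − 15 = 17 in every subsequent period, with present value 17·δ/(1−δ).
Deviation is unprofitable when 17·δ/(1−δ) ≥ 45, i.e. δ/(1−δ) ≥ 45/17.
Equivalently δ ≥ 45/(45+17) = 45/62.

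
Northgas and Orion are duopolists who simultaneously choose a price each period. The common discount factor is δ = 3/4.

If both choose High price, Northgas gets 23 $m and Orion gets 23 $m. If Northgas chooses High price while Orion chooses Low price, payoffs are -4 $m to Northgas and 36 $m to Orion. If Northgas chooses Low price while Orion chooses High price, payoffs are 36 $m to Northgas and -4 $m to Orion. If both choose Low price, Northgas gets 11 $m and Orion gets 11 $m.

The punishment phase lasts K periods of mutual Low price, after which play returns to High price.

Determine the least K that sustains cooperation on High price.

IC: δ(1−δ^K)/(1−δ) ≥ (36−23)/(23−11) = 13/12.
With δ = 3/4: need 1 − δ^K ≥ 13/12·(1−3/4)/(3/4), i.e. δ^K ≤ 0.6389.
Since (3/4)^1 = 0.7500 and (3/4)^2 = 0.5625, the smallest such K is 2.

2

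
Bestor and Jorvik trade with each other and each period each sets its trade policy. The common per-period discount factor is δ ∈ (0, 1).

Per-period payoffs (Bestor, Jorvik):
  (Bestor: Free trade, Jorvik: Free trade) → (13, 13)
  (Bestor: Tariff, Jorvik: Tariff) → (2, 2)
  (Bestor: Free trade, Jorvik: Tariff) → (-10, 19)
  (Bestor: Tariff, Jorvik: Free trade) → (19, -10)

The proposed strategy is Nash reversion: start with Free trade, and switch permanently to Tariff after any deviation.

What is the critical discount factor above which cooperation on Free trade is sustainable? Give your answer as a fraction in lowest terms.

6/17

Cooperation forever yields 13 each period: 13/(1−δ).
Deviating yields 19 once, then 2 forever: 19 + 2δ/(1−δ).
No profitable deviation requires 13/(1−δ) ≥ 19 + 2δ/(1−δ).
Multiplying by (1−δ): 13 ≥ 19(1−δ) + 2δ = 19 − 17δ.
So 17δ ≥ 6, i.e. δ ≥ 6/17.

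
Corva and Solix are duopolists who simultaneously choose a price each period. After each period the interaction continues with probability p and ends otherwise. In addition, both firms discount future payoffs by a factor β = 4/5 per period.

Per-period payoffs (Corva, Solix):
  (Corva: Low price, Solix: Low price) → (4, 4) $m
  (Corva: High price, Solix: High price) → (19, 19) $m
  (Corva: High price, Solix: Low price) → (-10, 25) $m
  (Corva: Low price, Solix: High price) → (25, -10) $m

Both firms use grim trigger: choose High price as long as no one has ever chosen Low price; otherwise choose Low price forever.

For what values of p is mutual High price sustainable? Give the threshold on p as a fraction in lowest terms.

Expected continuation weight on next period's payoff is β·p = 4/5·p, which plays the role of the discount factor.
Cooperation requires 4/5·p ≥ (25−19)/(25−4) = 2/7, hence p ≥ 5/14.

5/14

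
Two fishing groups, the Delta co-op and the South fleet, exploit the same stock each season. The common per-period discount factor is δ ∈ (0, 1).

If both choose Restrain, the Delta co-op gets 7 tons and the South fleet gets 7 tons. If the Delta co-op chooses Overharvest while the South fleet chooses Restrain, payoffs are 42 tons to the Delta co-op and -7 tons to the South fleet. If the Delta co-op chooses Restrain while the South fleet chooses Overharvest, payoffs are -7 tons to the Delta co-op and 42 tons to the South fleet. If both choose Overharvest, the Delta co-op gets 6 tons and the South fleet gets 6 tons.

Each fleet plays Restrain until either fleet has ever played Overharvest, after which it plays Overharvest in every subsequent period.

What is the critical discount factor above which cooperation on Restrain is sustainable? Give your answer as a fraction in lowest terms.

35/36

One-period gain from deviating is 42 − 7 = 35. The loss is 7 − 6 = 1 in every subsequent period, with present value 1·δ/(1−δ).
Deviation is unprofitable when 1·δ/(1−δ) ≥ 35, i.e. δ/(1−δ) ≥ 35.
Equivalently δ ≥ 35/(35+1) = 35/36.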